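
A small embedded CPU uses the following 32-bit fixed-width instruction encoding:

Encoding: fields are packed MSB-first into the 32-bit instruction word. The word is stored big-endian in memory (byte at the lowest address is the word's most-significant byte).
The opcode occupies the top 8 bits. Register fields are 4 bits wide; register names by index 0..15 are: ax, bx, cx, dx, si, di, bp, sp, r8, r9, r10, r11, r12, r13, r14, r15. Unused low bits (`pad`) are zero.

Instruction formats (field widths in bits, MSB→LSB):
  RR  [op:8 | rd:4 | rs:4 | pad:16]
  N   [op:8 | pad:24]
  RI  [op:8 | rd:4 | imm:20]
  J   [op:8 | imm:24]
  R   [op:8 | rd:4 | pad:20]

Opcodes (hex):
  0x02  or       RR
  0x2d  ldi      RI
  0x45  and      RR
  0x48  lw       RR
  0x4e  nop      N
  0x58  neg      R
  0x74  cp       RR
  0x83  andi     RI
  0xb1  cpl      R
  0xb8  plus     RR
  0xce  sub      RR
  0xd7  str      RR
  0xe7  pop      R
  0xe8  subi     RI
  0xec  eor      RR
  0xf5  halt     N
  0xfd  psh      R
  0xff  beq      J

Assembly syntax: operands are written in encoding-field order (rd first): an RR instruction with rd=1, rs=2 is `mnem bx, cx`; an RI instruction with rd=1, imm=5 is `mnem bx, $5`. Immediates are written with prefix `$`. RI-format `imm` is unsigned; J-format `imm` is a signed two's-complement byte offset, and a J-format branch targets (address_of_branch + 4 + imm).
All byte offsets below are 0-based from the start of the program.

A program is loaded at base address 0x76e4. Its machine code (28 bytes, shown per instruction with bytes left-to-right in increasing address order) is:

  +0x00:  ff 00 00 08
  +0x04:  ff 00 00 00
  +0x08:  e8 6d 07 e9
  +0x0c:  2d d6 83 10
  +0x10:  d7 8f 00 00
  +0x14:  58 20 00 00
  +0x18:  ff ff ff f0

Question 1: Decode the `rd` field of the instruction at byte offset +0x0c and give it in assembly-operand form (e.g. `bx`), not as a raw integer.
+0x0c: 2d d6 83 10 ⇒ word 0x2dd68310 (big)
  op=0x2dd68310>>24=0x2d ⇒ ldi (RI)
  rd@[23:20]=0xd ⇒ r13
  imm@[19:0]=0x68310 ⇒ $426768

r13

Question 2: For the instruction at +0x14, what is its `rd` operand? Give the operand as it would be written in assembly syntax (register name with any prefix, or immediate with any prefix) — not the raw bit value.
+0x14: 58 20 00 00 ⇒ word 0x58200000 (big)
  opcode bits[31:24]=0x58: neg/R
  rd: (w>>20)&0xf=0x2 → cx

cx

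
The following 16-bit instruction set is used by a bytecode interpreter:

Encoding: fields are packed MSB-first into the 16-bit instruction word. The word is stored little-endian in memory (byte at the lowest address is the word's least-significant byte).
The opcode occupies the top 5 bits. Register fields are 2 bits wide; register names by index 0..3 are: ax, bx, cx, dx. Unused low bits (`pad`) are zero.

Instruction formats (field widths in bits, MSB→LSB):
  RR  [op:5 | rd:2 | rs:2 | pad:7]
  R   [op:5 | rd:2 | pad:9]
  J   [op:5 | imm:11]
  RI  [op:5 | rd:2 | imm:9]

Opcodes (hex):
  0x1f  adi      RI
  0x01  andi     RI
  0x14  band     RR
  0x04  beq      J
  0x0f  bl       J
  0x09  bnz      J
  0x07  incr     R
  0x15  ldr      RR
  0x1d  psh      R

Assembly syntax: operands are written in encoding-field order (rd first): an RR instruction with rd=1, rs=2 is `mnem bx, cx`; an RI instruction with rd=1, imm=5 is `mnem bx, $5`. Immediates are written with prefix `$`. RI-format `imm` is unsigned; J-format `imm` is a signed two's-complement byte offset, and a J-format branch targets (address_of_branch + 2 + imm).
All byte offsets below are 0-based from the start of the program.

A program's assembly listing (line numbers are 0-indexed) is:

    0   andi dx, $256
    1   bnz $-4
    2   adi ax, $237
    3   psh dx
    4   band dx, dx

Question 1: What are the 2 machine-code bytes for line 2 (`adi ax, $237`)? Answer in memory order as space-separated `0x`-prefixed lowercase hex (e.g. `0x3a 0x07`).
2. adi fields op=0x1f:5|rd=0:2|imm=237:9 → word f8edh → ed f8

0xed 0xf8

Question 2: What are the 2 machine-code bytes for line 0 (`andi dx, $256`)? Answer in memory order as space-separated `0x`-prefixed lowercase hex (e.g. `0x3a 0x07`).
0x00 0x0f

L0: andi op=0x1:5|rd=3:2|imm=256:9 ⇒ 0x0f00 ⇒ little 00 0f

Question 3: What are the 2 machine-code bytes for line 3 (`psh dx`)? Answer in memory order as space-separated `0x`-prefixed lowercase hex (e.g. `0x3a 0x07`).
0x00 0xee

3. psh fields op=0x1d:5|rd=3:2|pad=0:9 → word ee00h → 00 ee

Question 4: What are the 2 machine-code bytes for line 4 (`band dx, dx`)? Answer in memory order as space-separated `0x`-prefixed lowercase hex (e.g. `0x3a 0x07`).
0x80 0xa7

4. band fields op=0x14:5|rd=3:2|rs=3:2|pad=0:7 → word a780h → 80 a7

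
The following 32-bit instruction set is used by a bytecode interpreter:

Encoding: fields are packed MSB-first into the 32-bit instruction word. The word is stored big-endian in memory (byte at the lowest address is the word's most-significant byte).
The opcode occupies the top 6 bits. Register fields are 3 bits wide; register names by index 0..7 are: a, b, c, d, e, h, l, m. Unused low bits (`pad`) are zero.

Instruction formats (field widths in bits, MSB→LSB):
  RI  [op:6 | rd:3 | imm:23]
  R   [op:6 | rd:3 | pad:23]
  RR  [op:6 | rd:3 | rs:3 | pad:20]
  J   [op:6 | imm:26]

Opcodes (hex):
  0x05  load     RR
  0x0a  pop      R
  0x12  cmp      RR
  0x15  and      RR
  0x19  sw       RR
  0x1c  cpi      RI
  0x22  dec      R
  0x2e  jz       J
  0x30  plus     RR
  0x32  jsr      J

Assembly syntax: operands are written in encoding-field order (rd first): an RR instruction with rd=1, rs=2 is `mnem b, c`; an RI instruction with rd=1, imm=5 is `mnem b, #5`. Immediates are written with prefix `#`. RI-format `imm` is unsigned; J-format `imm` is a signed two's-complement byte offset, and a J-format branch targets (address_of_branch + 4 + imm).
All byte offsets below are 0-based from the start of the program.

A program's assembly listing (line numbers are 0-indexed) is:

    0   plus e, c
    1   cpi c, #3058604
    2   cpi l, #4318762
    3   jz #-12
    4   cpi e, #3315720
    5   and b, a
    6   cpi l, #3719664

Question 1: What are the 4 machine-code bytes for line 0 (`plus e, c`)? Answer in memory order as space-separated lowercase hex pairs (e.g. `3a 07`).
c2 20 00 00

L0: plus op=0x30:6|rd=4:3|rs=2:3|pad=0:20 ⇒ 0xc2200000 ⇒ big c2 20 00 00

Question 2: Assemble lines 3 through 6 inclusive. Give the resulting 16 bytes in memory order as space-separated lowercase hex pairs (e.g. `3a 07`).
bb ff ff f4 72 32 98 08 54 80 00 00 73 38 c1 f0

3. jz fields op=0x2e:6|imm=-12:26 → word bbfffff4h → bb ff ff f4
4. cpi fields op=0x1c:6|rd=4:3|imm=3315720:23 → word 72329808h → 72 32 98 08
5. and fields op=0x15:6|rd=1:3|rs=0:3|pad=0:20 → word 54800000h → 54 80 00 00
6. cpi fields op=0x1c:6|rd=6:3|imm=3719664:23 → word 7338c1f0h → 73 38 c1 f0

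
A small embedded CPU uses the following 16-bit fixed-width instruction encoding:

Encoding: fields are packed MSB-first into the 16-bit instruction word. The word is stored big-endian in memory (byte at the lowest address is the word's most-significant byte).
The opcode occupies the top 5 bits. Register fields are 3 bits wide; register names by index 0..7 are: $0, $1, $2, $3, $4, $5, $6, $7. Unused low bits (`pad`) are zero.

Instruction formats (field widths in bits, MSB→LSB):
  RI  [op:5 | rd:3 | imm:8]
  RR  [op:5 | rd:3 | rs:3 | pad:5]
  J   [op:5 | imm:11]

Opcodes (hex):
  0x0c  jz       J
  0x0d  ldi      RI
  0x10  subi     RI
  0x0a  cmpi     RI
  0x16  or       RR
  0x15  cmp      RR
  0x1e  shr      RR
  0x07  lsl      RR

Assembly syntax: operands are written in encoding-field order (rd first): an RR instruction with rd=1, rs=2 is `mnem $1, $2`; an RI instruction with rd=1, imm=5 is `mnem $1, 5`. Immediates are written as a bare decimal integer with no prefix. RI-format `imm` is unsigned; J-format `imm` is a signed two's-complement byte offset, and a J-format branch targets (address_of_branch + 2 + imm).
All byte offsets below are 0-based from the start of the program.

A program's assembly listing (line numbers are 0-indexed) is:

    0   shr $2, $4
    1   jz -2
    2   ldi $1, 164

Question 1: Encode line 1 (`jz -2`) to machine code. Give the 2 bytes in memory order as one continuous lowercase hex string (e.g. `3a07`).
67fe

line 1 (jz): pack op=0xc:5|imm=-2:11 = 0x67fe; big→ 67 fe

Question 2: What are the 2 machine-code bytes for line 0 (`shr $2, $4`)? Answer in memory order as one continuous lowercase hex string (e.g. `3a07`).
f280

L0: shr op=0x1e:5|rd=2:3|rs=4:3|pad=0:5 ⇒ 0xf280 ⇒ big f2 80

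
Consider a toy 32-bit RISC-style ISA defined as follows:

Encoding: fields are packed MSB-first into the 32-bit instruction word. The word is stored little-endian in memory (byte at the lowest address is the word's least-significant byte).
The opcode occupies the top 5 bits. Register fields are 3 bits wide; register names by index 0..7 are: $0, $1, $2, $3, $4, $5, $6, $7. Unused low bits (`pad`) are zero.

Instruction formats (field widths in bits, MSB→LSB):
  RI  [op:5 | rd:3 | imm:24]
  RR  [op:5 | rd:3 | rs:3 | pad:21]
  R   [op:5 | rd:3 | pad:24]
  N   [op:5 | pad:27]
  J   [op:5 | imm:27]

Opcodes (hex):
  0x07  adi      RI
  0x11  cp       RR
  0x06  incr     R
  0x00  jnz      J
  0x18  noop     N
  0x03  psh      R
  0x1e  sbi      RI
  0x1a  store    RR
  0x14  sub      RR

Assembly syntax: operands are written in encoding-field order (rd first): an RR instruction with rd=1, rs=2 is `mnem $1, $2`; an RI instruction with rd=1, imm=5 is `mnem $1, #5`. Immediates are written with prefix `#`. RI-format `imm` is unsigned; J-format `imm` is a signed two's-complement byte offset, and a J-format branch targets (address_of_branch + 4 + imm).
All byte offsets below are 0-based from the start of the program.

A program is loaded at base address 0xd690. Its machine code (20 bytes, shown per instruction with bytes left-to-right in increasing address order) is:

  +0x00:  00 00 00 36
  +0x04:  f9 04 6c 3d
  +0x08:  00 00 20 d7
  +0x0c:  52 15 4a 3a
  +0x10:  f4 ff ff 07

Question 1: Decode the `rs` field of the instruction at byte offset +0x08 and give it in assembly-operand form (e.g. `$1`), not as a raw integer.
@+08  little-endian(00 00 20 d7) = 0xd7200000
  op=0xd7200000>>27=0x1a ⇒ store (RR)
  rd@[26:24]=0x7 ⇒ $7
  rs@[23:21]=0x1 ⇒ $1

$1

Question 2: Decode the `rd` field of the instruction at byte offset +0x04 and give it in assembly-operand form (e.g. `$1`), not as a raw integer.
[04] f9 04 6c 3d → 0x3d6c04f9
  opcode bits[31:27]=0x7: adi/RI
  [26:24] rd=5 = $5
  [23:0] imm=7079161 = #7079161

$5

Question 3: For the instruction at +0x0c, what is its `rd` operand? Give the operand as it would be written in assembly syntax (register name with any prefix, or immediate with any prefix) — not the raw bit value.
$2

[0c] 52 15 4a 3a → 0x3a4a1552
  opcode bits[31:27]=0x7: adi/RI
  rd@[26:24]=0x2 ⇒ $2
  imm@[23:0]=0x4a1552 ⇒ #4855122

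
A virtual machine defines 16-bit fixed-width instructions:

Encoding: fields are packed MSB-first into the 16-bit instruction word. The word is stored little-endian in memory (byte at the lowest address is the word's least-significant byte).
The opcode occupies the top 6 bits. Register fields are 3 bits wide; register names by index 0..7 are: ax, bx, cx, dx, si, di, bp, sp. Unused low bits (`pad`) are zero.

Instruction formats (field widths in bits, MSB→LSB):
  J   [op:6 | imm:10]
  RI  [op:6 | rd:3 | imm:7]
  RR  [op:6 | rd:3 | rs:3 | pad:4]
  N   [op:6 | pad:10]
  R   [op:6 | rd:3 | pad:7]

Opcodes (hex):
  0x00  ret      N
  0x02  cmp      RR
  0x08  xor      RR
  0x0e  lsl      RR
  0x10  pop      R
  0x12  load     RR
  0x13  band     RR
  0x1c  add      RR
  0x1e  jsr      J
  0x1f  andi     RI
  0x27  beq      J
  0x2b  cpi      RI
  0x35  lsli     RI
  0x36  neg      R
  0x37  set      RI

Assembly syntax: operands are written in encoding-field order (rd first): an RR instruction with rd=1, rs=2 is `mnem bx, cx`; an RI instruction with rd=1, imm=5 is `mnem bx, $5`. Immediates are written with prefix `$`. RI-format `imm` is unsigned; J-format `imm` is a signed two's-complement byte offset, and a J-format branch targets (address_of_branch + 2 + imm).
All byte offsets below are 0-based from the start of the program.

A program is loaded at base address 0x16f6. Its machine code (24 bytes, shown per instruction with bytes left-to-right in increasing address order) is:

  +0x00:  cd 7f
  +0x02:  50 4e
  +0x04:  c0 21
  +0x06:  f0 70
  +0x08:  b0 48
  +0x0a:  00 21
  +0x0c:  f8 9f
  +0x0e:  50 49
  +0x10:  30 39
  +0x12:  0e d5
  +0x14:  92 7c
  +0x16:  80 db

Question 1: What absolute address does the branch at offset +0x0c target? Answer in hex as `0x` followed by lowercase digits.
0x16fc

@+0c  little-endian(f8 9f) = 0x9ff8
  op=0x9ff8>>10=0x27 ⇒ beq (J)
  imm: (w>>0)&0x3ff=0x3f8 (s10→-8) → $-8
  target = base 0x16f6 + off 0x0c + 2 + imm -8 = 0x16fc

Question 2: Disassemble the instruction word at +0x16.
neg sp

[16] 80 db → 0xdb80
  op=0xdb80>>10=0x36 ⇒ neg (R)
  rd@[9:7]=0x7 ⇒ sp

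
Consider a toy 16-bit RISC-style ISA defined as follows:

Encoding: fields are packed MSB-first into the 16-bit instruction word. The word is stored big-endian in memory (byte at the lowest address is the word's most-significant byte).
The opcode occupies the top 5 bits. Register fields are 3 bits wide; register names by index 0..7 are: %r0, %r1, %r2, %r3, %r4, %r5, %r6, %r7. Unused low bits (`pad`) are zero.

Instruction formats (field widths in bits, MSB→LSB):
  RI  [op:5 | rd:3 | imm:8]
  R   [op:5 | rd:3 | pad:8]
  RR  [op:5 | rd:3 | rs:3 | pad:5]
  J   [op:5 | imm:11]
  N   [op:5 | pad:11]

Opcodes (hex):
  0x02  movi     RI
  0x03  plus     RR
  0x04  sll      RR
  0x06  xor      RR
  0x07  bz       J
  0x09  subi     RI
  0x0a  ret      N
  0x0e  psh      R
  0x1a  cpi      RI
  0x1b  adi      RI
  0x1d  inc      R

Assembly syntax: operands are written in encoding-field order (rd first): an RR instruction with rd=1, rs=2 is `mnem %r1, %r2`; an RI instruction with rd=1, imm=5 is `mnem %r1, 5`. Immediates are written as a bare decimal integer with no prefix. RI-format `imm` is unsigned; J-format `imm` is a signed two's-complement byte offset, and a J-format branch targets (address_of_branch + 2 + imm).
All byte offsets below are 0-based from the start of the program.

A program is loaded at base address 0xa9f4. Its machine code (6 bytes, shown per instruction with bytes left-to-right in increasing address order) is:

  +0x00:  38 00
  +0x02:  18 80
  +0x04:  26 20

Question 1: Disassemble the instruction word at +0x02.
plus %r0, %r4

+0x02: 18 80 ⇒ word 0x1880 (big)
  op=0x1880>>11=0x3 ⇒ plus (RR)
  [10:8] rd=0 = %r0
  [7:5] rs=4 = %r4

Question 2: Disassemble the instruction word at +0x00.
bz 0

[00] 38 00 → 0x3800
  opcode bits[15:11]=0x7: bz/J
  imm: (w>>0)&0x7ff=0x0 → 0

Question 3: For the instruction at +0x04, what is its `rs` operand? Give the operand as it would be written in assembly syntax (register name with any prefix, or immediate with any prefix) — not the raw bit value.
off 0x04: read 26 20 as big → 0x2620
  opcode bits[15:11]=0x4: sll/RR
  rd: (w>>8)&0x7=0x6 → %r6
  rs: (w>>5)&0x7=0x1 → %r1

%r1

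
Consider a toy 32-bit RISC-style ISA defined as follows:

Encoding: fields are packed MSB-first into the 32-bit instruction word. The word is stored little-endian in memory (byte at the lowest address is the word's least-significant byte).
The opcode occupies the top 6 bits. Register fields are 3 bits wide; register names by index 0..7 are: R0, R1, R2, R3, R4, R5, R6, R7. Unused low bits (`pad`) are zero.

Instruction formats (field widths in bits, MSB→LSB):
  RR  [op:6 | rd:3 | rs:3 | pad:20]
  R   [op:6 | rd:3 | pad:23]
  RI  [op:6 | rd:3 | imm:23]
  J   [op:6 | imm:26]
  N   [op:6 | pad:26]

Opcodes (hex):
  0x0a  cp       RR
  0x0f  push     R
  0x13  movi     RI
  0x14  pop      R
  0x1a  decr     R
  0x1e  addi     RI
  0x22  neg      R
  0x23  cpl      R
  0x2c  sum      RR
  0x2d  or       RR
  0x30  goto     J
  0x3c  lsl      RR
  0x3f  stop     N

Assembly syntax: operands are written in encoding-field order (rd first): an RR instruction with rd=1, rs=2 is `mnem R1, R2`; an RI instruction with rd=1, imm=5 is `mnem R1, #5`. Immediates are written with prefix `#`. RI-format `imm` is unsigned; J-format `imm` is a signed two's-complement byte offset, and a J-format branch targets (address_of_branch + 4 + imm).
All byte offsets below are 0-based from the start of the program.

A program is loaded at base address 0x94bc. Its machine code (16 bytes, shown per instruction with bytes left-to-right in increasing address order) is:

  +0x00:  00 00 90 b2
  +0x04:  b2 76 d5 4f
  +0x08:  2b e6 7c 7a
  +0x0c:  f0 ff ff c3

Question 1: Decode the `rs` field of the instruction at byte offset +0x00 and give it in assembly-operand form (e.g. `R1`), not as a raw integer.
R1

off 0x00: read 00 00 90 b2 as little → 0xb2900000
  op=0xb2900000>>26=0x2c ⇒ sum (RR)
  rd: (w>>23)&0x7=0x5 → R5
  rs: (w>>20)&0x7=0x1 → R1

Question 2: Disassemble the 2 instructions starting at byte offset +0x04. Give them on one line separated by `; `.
movi R7, #5600946; addi R4, #8185387

+0x04: b2 76 d5 4f ⇒ word 0x4fd576b2 (little)
  opcode bits[31:26]=0x13: movi/RI
  rd: (w>>23)&0x7=0x7 → R7
  imm: (w>>0)&0x7fffff=0x5576b2 → #5600946
+0x08: 2b e6 7c 7a ⇒ word 0x7a7ce62b (little)
  opcode bits[31:26]=0x1e: addi/RI
  rd: (w>>23)&0x7=0x4 → R4
  imm: (w>>0)&0x7fffff=0x7ce62b → #8185387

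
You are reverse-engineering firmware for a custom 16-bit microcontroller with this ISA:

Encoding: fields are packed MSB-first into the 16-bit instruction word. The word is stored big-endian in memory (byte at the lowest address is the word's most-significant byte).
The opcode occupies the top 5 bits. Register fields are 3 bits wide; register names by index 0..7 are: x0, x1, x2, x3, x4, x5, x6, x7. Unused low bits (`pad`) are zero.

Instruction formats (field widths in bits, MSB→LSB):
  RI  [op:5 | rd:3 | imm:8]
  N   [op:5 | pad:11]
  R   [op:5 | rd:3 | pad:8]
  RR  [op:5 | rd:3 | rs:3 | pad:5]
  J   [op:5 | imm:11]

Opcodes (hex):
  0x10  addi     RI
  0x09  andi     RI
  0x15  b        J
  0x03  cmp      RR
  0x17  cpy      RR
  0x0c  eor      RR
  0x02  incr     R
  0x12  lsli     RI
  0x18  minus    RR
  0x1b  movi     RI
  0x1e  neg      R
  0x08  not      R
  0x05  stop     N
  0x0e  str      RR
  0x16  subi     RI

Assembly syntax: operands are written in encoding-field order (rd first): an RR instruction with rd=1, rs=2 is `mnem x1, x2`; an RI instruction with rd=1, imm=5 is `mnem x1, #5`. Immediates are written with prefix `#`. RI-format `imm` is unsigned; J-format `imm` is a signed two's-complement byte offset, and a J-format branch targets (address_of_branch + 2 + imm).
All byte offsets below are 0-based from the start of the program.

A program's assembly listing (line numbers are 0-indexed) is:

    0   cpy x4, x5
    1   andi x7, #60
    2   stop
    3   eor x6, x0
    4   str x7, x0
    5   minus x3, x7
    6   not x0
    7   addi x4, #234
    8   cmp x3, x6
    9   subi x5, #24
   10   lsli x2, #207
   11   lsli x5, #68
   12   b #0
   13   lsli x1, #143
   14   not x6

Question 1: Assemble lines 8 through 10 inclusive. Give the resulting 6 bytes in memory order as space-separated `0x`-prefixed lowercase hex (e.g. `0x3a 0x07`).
L8: cmp op=0x3:5|rd=3:3|rs=6:3|pad=0:5 ⇒ 0x1bc0 ⇒ big 1b c0
L9: subi op=0x16:5|rd=5:3|imm=24:8 ⇒ 0xb518 ⇒ big b5 18
L10: lsli op=0x12:5|rd=2:3|imm=207:8 ⇒ 0x92cf ⇒ big 92 cf

0x1b 0xc0 0xb5 0x18 0x92 0xcf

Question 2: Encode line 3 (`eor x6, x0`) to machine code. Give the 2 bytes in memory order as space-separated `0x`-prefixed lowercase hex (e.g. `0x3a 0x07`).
0x66 0x00

line 3 (eor): pack op=0xc:5|rd=6:3|rs=0:3|pad=0:5 = 0x6600; big→ 66 00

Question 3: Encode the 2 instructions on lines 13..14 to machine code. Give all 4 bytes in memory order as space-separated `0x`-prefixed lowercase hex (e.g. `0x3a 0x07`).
L13: lsli op=0x12:5|rd=1:3|imm=143:8 ⇒ 0x918f ⇒ big 91 8f
L14: not op=0x8:5|rd=6:3|pad=0:8 ⇒ 0x4600 ⇒ big 46 00

0x91 0x8f 0x46 0x00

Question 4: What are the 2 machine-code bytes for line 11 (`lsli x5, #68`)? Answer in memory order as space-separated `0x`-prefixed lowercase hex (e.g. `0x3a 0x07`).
11. lsli fields op=0x12:5|rd=5:3|imm=68:8 → word 9544h → 95 44

0x95 0x44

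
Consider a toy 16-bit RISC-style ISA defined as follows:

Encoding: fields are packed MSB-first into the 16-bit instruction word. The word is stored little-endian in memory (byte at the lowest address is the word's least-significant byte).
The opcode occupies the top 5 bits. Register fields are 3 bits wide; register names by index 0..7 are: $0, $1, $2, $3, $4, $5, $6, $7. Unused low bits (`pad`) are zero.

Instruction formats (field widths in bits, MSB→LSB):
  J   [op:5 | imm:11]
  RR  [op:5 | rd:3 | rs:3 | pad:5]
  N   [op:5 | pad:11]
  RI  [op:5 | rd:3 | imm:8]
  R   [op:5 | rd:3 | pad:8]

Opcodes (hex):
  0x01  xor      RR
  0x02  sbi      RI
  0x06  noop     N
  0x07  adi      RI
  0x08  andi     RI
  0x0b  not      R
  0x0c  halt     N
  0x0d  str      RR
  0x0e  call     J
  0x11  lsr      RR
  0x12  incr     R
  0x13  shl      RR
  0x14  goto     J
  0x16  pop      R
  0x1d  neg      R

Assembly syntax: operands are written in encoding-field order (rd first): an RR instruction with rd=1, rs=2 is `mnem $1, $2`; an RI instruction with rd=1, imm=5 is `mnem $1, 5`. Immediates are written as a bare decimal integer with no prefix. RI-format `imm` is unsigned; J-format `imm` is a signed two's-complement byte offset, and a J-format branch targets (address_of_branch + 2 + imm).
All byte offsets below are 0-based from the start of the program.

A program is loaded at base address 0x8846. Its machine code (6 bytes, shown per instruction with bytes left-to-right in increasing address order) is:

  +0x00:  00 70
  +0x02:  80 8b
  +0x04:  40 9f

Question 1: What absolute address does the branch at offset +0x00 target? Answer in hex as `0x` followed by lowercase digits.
[00] 00 70 → 0x7000
  opcode bits[15:11]=0xe: call/J
  imm: (w>>0)&0x7ff=0x0 → 0
  target = base 0x8846 + off 0x00 + 2 + imm 0 = 0x8848

0x8848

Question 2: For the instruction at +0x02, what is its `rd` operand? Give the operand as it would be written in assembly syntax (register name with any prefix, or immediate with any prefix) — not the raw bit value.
$3

off 0x02: read 80 8b as little → 0x8b80
  op=0x8b80>>11=0x11 ⇒ lsr (RR)
  rd@[10:8]=0x3 ⇒ $3
  rs@[7:5]=0x4 ⇒ $4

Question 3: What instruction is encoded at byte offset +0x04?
+0x04: 40 9f ⇒ word 0x9f40 (little)
  top 5b → 0x13 → shl [RR]
  rd@[10:8]=0x7 ⇒ $7
  rs@[7:5]=0x2 ⇒ $2

shl $7, $2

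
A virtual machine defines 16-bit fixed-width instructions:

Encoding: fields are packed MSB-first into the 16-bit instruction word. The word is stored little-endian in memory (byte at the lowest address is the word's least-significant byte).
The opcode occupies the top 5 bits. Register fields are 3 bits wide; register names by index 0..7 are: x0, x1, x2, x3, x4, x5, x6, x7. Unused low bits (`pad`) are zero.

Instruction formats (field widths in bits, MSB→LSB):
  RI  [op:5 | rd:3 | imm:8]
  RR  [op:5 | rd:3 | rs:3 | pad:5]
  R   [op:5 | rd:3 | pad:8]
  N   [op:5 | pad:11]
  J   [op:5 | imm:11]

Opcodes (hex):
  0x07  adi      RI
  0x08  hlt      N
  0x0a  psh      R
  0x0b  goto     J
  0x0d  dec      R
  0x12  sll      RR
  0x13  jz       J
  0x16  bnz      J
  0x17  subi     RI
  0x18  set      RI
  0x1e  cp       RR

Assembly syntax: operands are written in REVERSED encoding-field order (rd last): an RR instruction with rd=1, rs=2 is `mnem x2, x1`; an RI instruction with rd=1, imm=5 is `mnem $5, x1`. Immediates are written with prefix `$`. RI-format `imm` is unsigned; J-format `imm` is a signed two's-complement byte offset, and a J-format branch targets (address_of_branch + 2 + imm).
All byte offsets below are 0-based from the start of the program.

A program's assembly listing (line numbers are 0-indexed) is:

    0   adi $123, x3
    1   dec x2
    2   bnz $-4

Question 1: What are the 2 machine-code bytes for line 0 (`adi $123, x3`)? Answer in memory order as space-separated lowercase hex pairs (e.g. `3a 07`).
line 0 (adi): pack op=0x7:5|rd=3:3|imm=123:8 = 0x3b7b; little→ 7b 3b

7b 3b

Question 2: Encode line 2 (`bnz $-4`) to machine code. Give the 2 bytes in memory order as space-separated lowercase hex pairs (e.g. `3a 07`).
2. bnz fields op=0x16:5|imm=-4:11 → word b7fch → fc b7

fc b7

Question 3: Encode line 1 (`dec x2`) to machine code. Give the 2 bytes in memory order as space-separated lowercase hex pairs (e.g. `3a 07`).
1. dec fields op=0xd:5|rd=2:3|pad=0:8 → word 6a00h → 00 6a

00 6a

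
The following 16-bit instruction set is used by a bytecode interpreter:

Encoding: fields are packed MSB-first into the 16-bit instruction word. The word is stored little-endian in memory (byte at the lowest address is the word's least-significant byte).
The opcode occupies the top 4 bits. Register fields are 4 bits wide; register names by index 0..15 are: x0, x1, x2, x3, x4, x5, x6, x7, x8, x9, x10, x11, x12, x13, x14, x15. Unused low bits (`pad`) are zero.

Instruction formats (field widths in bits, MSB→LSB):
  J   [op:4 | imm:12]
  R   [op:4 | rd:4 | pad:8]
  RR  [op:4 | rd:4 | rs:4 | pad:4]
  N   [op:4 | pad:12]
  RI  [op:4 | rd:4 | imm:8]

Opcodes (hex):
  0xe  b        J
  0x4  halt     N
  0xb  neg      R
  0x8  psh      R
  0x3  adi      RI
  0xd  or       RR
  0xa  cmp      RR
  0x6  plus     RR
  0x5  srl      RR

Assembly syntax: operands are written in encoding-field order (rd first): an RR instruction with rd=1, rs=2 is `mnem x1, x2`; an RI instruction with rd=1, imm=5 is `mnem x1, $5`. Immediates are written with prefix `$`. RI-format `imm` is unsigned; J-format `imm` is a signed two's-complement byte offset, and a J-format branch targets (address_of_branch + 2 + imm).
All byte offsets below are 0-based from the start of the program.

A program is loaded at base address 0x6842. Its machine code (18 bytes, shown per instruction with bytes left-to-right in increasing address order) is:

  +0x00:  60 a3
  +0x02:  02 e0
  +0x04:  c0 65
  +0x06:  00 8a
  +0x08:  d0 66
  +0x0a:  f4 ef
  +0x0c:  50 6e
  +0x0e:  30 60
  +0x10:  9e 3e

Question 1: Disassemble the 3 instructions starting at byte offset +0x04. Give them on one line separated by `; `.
plus x5, x12; psh x10; plus x6, x13

@+04  little-endian(c0 65) = 0x65c0
  op=0x65c0>>12=0x6 ⇒ plus (RR)
  rd: (w>>8)&0xf=0x5 → x5
  rs: (w>>4)&0xf=0xc → x12
@+06  little-endian(00 8a) = 0x8a00
  op=0x8a00>>12=0x8 ⇒ psh (R)
  rd: (w>>8)&0xf=0xa → x10
@+08  little-endian(d0 66) = 0x66d0
  op=0x66d0>>12=0x6 ⇒ plus (RR)
  rd: (w>>8)&0xf=0x6 → x6
  rs: (w>>4)&0xf=0xd → x13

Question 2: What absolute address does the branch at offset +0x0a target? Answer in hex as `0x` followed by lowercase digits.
0x6842

[0a] f4 ef → 0xeff4
  op=0xeff4>>12=0xe ⇒ b (J)
  imm: (w>>0)&0xfff=0xff4 (s12→-12) → $-12
  target = base 0x6842 + off 0x0a + 2 + imm -12 = 0x6842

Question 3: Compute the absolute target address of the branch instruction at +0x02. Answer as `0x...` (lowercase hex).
off 0x02: read 02 e0 as little → 0xe002
  opcode bits[15:12]=0xe: b/J
  imm: (w>>0)&0xfff=0x2 → $2
  target = base 0x6842 + off 0x02 + 2 + imm 2 = 0x6848

0x6848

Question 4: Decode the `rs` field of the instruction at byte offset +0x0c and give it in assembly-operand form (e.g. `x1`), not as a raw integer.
[0c] 50 6e → 0x6e50
  top 4b → 0x6 → plus [RR]
  [11:8] rd=14 = x14
  [7:4] rs=5 = x5

x5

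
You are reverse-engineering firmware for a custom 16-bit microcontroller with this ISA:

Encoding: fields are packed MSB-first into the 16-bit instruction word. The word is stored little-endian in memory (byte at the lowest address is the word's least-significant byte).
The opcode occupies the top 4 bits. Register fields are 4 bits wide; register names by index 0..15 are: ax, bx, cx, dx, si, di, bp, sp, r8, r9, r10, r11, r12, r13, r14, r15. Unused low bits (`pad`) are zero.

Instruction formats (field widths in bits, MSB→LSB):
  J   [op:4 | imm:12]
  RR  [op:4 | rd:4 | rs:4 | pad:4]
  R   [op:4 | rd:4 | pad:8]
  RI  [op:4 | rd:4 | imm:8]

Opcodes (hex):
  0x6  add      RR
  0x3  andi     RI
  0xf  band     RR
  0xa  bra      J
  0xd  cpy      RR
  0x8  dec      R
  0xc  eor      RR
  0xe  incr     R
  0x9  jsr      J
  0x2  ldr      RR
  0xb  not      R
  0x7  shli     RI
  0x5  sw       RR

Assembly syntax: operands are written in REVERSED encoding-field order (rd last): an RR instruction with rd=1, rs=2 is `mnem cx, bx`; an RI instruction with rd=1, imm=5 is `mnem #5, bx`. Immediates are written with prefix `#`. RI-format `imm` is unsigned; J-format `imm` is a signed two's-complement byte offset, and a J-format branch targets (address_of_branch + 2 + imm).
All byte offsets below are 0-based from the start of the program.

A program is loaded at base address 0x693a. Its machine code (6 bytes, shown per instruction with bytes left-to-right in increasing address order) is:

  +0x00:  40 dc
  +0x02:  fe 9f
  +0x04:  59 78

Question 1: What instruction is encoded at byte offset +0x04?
shli #89, r8

+0x04: 59 78 ⇒ word 0x7859 (little)
  opcode bits[15:12]=0x7: shli/RI
  rd@[11:8]=0x8 ⇒ r8
  imm@[7:0]=0x59 ⇒ #89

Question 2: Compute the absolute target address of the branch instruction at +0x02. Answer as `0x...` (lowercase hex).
0x693c

+0x02: fe 9f ⇒ word 0x9ffe (little)
  op=0x9ffe>>12=0x9 ⇒ jsr (J)
  imm@[11:0]=0xffe (s12→-2) ⇒ #-2
  target = base 0x693a + off 0x02 + 2 + imm -2 = 0x693c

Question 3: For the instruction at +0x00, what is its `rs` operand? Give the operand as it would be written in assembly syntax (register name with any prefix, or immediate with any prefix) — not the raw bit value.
@+00  little-endian(40 dc) = 0xdc40
  op=0xdc40>>12=0xd ⇒ cpy (RR)
  [11:8] rd=12 = r12
  [7:4] rs=4 = si

si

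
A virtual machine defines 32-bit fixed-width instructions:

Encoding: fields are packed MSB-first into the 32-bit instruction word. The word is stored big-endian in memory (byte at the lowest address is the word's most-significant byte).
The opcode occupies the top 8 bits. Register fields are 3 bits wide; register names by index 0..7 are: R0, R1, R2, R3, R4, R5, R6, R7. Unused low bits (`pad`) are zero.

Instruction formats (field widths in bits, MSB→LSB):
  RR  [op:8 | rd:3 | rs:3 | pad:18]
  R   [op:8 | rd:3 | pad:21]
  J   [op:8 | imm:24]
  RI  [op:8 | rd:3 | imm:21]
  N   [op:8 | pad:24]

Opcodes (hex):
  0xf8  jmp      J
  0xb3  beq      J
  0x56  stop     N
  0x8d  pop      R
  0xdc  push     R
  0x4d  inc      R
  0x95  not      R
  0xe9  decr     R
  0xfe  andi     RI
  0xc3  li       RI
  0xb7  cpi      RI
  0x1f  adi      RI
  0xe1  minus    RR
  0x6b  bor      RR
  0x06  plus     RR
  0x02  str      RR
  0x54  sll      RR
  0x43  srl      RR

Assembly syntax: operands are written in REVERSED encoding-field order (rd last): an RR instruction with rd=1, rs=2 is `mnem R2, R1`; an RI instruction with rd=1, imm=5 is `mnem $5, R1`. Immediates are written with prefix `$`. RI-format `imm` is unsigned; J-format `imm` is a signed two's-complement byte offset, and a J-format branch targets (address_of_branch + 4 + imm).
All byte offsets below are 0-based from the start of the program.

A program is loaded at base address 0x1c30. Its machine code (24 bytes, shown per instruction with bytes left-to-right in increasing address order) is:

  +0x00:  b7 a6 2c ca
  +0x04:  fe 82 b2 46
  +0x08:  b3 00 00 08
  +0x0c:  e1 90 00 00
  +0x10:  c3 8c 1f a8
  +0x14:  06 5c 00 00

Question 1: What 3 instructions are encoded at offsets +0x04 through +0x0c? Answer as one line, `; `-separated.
andi $176710, R4; beq $8; minus R4, R4

+0x04: fe 82 b2 46 ⇒ word 0xfe82b246 (big)
  opcode bits[31:24]=0xfe: andi/RI
  [23:21] rd=4 = R4
  [20:0] imm=176710 = $176710
+0x08: b3 00 00 08 ⇒ word 0xb3000008 (big)
  opcode bits[31:24]=0xb3: beq/J
  [23:0] imm=8 = $8
+0x0c: e1 90 00 00 ⇒ word 0xe1900000 (big)
  opcode bits[31:24]=0xe1: minus/RR
  [23:21] rd=4 = R4
  [20:18] rs=4 = R4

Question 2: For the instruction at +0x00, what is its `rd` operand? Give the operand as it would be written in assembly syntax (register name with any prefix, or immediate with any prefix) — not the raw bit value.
[00] b7 a6 2c ca → 0xb7a62cca
  top 8b → 0xb7 → cpi [RI]
  rd: (w>>21)&0x7=0x5 → R5
  imm: (w>>0)&0x1fffff=0x62cca → $404682

R5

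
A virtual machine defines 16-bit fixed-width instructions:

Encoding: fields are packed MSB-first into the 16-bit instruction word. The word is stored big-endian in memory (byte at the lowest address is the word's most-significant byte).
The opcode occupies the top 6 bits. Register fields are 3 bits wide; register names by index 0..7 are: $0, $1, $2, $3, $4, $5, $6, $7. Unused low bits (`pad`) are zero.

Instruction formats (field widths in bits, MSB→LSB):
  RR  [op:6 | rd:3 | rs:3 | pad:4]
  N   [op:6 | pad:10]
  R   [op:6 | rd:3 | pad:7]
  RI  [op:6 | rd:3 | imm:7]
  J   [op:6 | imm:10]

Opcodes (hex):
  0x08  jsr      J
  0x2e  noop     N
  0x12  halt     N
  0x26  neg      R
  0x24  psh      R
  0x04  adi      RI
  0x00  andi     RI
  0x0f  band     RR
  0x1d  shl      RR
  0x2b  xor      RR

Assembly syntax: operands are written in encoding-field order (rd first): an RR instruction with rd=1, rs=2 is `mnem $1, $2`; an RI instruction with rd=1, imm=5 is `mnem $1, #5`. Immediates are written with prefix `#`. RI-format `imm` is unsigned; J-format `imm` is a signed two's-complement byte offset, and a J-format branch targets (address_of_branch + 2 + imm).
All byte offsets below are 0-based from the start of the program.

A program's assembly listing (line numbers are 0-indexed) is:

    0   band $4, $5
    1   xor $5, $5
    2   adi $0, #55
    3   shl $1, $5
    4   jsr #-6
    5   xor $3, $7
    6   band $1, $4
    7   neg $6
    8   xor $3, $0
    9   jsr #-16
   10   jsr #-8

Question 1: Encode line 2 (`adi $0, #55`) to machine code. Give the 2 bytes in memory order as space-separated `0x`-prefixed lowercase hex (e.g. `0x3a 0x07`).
0x10 0x37

2. adi fields op=0x4:6|rd=0:3|imm=55:7 → word 1037h → 10 37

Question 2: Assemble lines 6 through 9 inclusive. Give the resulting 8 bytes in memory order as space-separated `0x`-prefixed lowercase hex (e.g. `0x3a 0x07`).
line 6 (band): pack op=0xf:6|rd=1:3|rs=4:3|pad=0:4 = 0x3cc0; big→ 3c c0
line 7 (neg): pack op=0x26:6|rd=6:3|pad=0:7 = 0x9b00; big→ 9b 00
line 8 (xor): pack op=0x2b:6|rd=3:3|rs=0:3|pad=0:4 = 0xad80; big→ ad 80
line 9 (jsr): pack op=0x8:6|imm=-16:10 = 0x23f0; big→ 23 f0

0x3c 0xc0 0x9b 0x00 0xad 0x80 0x23 0xf0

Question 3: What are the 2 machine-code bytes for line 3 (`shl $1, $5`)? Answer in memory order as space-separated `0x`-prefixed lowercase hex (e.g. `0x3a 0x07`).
0x74 0xd0

line 3 (shl): pack op=0x1d:6|rd=1:3|rs=5:3|pad=0:4 = 0x74d0; big→ 74 d0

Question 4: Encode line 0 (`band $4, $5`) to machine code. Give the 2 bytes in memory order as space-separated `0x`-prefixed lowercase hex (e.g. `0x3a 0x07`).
line 0 (band): pack op=0xf:6|rd=4:3|rs=5:3|pad=0:4 = 0x3e50; big→ 3e 50

0x3e 0x50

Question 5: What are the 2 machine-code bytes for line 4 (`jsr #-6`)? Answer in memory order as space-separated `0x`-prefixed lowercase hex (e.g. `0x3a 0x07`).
0x23 0xfa

line 4 (jsr): pack op=0x8:6|imm=-6:10 = 0x23fa; big→ 23 fa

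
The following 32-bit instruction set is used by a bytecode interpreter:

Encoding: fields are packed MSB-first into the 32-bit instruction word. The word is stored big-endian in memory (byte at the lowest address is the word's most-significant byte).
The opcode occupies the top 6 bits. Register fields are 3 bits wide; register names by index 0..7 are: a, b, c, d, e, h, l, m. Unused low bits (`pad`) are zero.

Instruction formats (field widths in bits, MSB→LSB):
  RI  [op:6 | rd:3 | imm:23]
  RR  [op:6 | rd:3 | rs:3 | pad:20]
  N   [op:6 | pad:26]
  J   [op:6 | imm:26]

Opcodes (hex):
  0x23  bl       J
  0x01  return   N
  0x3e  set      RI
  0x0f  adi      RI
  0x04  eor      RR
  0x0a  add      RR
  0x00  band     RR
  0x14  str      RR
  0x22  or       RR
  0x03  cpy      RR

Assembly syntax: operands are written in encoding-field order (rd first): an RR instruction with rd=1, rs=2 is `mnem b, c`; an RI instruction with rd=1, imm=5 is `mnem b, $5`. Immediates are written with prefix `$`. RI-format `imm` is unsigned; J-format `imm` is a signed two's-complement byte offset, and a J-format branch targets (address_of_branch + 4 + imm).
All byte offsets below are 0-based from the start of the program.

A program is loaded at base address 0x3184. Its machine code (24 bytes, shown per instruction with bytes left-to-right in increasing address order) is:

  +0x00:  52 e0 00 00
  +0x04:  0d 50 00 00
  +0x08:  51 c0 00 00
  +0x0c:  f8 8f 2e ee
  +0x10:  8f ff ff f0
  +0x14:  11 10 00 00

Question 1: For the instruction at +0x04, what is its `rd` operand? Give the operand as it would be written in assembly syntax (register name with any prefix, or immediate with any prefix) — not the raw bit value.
off 0x04: read 0d 50 00 00 as big → 0x0d500000
  opcode bits[31:26]=0x3: cpy/RR
  rd: (w>>23)&0x7=0x2 → c
  rs: (w>>20)&0x7=0x5 → h

c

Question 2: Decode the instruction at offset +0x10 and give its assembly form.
bl $-16

+0x10: 8f ff ff f0 ⇒ word 0x8ffffff0 (big)
  op=0x8ffffff0>>26=0x23 ⇒ bl (J)
  imm: (w>>0)&0x3ffffff=0x3fffff0 (s26→-16) → $-16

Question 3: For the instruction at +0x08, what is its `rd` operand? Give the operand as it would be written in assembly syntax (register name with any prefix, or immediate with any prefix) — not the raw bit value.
off 0x08: read 51 c0 00 00 as big → 0x51c00000
  opcode bits[31:26]=0x14: str/RR
  [25:23] rd=3 = d
  [22:20] rs=4 = e

d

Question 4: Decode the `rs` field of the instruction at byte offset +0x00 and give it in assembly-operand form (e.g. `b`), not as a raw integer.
l

[00] 52 e0 00 00 → 0x52e00000
  opcode bits[31:26]=0x14: str/RR
  [25:23] rd=5 = h
  [22:20] rs=6 = l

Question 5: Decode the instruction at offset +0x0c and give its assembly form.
@+0c  big-endian(f8 8f 2e ee) = 0xf88f2eee
  opcode bits[31:26]=0x3e: set/RI
  rd: (w>>23)&0x7=0x1 → b
  imm: (w>>0)&0x7fffff=0xf2eee → $995054

set b, $995054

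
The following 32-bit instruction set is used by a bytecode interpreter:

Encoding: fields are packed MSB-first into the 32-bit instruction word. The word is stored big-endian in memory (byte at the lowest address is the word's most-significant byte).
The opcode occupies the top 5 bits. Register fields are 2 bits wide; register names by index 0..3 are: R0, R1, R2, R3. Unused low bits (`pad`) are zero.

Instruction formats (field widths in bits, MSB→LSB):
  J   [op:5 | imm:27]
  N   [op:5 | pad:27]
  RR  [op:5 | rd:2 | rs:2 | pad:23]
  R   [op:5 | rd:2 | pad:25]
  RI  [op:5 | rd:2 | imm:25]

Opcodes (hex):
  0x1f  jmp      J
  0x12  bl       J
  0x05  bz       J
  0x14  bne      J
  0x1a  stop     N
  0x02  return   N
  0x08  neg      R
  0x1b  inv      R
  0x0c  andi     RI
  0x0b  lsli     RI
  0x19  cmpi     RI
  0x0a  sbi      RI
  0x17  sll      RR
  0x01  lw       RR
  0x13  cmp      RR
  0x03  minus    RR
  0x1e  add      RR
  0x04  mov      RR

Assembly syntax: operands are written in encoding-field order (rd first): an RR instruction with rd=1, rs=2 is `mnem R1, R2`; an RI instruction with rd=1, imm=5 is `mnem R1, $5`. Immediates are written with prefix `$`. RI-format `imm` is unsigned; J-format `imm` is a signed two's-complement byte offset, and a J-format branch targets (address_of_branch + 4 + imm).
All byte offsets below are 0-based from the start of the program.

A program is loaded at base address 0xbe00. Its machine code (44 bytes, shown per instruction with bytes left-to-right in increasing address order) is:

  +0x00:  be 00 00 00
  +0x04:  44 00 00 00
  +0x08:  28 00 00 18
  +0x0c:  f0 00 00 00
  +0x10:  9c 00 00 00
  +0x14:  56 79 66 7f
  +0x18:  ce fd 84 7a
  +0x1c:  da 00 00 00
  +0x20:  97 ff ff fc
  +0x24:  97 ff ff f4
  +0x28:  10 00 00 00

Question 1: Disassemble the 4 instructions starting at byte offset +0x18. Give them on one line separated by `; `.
[18] ce fd 84 7a → 0xcefd847a
  op=0xcefd847a>>27=0x19 ⇒ cmpi (RI)
  rd: (w>>25)&0x3=0x3 → R3
  imm: (w>>0)&0x1ffffff=0xfd847a → $16614522
[1c] da 00 00 00 → 0xda000000
  op=0xda000000>>27=0x1b ⇒ inv (R)
  rd: (w>>25)&0x3=0x1 → R1
[20] 97 ff ff fc → 0x97fffffc
  op=0x97fffffc>>27=0x12 ⇒ bl (J)
  imm: (w>>0)&0x7ffffff=0x7fffffc (s27→-4) → $-4
[24] 97 ff ff f4 → 0x97fffff4
  op=0x97fffff4>>27=0x12 ⇒ bl (J)
  imm: (w>>0)&0x7ffffff=0x7fffff4 (s27→-12) → $-12

cmpi R3, $16614522; inv R1; bl $-4; bl $-12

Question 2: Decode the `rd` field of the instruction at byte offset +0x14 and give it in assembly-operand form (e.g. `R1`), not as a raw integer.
@+14  big-endian(56 79 66 7f) = 0x5679667f
  top 5b → 0xa → sbi [RI]
  [26:25] rd=3 = R3
  [24:0] imm=7956095 = $7956095

R3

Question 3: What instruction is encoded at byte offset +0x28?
return

off 0x28: read 10 00 00 00 as big → 0x10000000
  opcode bits[31:27]=0x2: return/N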